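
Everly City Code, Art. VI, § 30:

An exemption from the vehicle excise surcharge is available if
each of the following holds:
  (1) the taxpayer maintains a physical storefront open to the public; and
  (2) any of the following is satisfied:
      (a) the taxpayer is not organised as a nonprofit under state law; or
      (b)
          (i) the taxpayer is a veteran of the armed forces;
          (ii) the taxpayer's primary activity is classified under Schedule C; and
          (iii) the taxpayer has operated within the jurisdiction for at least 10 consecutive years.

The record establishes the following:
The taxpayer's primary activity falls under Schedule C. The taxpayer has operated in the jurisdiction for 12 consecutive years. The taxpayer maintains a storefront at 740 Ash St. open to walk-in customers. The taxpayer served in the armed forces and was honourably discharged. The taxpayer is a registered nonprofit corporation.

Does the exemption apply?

(1) has storefront — met.
(a) not (nonprofit) — not satisfied.
(i) veteran — satisfied.
(ii) Schedule C activity — met.
(iii) ≥ 10 yrs in jurisdiction — met.
(b): T AND T AND T → true.
(2) = F OR T = true.
Overall = T AND T = true.

Yes — exempt.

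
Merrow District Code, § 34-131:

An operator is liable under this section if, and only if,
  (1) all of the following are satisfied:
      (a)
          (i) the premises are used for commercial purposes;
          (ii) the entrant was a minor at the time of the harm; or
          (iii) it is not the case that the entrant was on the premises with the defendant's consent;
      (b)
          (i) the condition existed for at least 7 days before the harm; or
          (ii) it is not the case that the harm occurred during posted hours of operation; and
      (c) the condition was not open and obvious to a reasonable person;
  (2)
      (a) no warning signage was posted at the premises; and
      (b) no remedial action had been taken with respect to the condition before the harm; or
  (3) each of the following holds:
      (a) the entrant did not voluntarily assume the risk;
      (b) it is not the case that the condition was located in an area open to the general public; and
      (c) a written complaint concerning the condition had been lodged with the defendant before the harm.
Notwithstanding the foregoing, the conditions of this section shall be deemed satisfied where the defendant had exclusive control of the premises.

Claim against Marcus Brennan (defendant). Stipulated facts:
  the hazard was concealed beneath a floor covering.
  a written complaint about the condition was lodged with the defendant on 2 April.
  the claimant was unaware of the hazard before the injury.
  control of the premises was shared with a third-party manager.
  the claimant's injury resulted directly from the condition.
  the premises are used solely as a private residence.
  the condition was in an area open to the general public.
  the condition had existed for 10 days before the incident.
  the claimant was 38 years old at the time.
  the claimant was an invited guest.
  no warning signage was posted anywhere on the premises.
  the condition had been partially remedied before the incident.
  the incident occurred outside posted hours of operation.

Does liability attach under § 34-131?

No — not liable.

(i) commercial use — fails.
(ii) entrant a minor — not satisfied.
(iii) not (consent to enter) — fails.
(a) = F OR F OR F = false.
(i) condition ≥7 days old — holds.
(ii) not (during posted hours) — met.
So (b) is satisfied (T OR T).
(c) not open/obvious — holds.
(1) = F AND T AND T = false.
(a) no signage posted — met.
(b) no remedial action — not met.
(2): T AND F → false.
(a) no assumed risk — met.
(b) not (public area) — not met.
(c) complaint lodged — satisfied.
So (3) is not satisfied (T AND F AND T).
Overall = F OR F OR F = false.
Exception (exclusive control) — not satisfied.
Result: main false OR exception false → false.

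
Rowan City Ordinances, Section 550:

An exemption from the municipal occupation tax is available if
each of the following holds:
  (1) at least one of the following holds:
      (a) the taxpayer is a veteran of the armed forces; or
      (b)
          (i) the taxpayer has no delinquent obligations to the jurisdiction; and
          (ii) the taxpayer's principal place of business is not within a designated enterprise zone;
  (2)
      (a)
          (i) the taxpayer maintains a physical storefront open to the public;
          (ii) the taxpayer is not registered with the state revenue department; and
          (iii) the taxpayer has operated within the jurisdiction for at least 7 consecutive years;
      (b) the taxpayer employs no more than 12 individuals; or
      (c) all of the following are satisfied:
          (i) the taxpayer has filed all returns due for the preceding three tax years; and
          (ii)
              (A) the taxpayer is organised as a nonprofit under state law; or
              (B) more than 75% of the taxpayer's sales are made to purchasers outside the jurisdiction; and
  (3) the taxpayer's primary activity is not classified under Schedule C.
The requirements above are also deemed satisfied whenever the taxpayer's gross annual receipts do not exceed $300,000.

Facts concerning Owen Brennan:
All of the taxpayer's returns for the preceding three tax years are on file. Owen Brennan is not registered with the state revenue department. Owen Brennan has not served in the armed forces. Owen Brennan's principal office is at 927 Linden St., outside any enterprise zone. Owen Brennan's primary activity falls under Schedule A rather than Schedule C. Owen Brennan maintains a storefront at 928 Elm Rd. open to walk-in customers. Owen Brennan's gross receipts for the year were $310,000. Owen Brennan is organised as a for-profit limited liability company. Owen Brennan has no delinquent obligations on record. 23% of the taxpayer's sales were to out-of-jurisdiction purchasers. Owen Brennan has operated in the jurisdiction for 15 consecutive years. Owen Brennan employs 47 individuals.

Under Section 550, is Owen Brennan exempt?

(a) veteran — fails.
(i) no delinquency — holds.
(ii) not (in enterprise zone) — met.
So (b) is satisfied (T AND T).
(1) = F OR T = true.
(i) has storefront — satisfied.
(ii) not (state-registered) — met.
(iii) ≥ 7 yrs in jurisdiction — holds.
(a) = T AND T AND T = true.
(b) ≤ 12 employees — not met.
(i) returns current — met.
(A) nonprofit — not met.
(B) >75% out-of-jur. sales — not satisfied.
(ii): F OR F → false.
So (c) is not satisfied (T AND F).
(2): T OR F OR F → true.
(3) not (Schedule C activity) — holds.
Overall: T AND T AND T → true.
Exception (receipts ≤ $300,000) — not satisfied.
Result: main true OR exception false → true.

Yes — exempt.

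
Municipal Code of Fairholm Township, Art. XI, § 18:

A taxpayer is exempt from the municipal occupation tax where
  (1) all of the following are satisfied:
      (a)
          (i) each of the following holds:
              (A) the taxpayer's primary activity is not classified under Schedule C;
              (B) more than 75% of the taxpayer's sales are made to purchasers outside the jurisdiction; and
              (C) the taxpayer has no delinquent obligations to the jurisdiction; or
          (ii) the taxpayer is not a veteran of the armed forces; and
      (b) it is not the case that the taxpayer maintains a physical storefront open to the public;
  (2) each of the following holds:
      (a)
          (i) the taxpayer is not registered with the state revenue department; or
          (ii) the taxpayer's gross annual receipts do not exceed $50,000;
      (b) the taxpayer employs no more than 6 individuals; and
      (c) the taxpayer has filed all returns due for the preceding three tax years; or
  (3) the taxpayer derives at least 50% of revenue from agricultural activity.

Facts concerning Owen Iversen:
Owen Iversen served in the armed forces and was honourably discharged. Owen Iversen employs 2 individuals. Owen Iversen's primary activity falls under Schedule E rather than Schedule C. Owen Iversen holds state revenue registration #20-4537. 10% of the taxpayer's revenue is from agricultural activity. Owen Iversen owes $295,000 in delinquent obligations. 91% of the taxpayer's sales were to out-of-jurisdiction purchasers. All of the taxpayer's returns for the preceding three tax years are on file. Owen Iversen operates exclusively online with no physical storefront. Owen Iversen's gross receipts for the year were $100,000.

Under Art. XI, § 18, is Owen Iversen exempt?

No — not exempt.

(A) not (Schedule C activity) — satisfied.
(B) >75% out-of-jur. sales — holds.
(C) no delinquency — not met.
(i): T AND T AND F → false.
(ii) not (veteran) — not met.
(a): F OR F → false.
(b) not (has storefront) — met.
(1): F AND T → false.
(i) not (state-registered) — fails.
(ii) receipts ≤ $50,000 — fails.
(a) = F OR F = false.
(b) ≤ 6 employees — satisfied.
(c) returns current — met.
(2): F AND T AND T → false.
(3) ≥50% agricultural — not satisfied.
Overall = F OR F OR F = false.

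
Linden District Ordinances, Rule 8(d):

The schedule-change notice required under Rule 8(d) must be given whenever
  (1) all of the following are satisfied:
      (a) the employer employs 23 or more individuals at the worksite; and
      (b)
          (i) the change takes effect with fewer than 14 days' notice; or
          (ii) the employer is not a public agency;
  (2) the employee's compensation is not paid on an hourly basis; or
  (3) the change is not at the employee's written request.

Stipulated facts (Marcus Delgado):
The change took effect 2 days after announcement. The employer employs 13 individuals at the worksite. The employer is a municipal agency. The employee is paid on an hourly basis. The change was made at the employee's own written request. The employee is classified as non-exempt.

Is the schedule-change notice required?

(a) ≥ 23 at site — fails.
(i) < 14 days' notice — holds.
(ii) not (public agency) — not met.
So (b) is satisfied (T OR F).
(1) = F AND T = false.
(2) not (hourly-paid) — fails.
(3) not employee-requested — not met.
So Overall is not satisfied (F OR F OR F).

No — not required.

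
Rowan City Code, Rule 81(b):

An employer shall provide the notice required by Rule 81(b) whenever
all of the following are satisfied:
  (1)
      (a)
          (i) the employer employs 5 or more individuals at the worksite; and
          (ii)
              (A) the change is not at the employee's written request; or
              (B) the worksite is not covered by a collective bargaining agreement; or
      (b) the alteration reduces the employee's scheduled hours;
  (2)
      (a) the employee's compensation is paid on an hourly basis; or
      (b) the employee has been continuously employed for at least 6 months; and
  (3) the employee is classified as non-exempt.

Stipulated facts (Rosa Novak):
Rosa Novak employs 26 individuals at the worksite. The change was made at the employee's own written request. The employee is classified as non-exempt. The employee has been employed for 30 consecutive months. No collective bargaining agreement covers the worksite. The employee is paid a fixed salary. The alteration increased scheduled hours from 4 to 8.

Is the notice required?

(i) ≥ 5 at site — met.
(A) not employee-requested — not satisfied.
(B) no CBA — satisfied.
(ii) = F OR T = true.
(a) = T AND T = true.
(b) hours reduced — fails.
(1) = T OR F = true.
(a) hourly-paid — fails.
(b) tenure ≥ 6 mo. — met.
(2): F OR T → true.
(3) non-exempt — holds.
Overall = T AND T AND T = true.

Yes — required.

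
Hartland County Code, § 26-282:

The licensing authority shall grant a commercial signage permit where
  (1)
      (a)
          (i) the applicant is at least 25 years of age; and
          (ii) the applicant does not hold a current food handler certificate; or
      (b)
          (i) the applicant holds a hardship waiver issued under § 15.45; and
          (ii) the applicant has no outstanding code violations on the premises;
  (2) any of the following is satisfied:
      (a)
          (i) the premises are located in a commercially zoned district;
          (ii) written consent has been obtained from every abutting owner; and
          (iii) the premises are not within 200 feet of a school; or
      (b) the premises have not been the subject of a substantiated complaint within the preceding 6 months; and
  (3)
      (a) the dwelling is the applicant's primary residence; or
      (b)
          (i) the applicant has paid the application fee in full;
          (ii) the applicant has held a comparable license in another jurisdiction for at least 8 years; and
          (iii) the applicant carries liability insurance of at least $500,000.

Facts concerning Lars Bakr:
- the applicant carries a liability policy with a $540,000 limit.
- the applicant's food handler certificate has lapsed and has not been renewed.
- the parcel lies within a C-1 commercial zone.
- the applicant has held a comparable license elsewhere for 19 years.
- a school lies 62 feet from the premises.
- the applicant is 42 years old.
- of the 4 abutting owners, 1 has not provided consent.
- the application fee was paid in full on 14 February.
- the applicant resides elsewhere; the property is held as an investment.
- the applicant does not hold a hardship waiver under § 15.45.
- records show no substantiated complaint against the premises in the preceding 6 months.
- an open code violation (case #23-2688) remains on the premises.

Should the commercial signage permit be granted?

(i) age ≥ 25 — satisfied.
(ii) not (food handler cert.) — holds.
(a) = T AND T = true.
(i) hardship waiver — not satisfied.
(ii) no code violations — not met.
(b): F AND F → false.
(1): T OR F → true.
(i) commercially zoned — holds.
(ii) all abutters consent — fails.
(iii) ≥200 ft from school — fails.
(a): T AND F AND F → false.
(b) no complaint in 6 mo. — satisfied.
(2): F OR T → true.
(a) primary residence — fails.
(i) fee paid — holds.
(ii) prior license ≥ 8 yr — satisfied.
(iii) insurance ≥ $500,000 — holds.
(b): T AND T AND T → true.
(3): F OR T → true.
Overall = T AND T AND T = true.

Yes — granted.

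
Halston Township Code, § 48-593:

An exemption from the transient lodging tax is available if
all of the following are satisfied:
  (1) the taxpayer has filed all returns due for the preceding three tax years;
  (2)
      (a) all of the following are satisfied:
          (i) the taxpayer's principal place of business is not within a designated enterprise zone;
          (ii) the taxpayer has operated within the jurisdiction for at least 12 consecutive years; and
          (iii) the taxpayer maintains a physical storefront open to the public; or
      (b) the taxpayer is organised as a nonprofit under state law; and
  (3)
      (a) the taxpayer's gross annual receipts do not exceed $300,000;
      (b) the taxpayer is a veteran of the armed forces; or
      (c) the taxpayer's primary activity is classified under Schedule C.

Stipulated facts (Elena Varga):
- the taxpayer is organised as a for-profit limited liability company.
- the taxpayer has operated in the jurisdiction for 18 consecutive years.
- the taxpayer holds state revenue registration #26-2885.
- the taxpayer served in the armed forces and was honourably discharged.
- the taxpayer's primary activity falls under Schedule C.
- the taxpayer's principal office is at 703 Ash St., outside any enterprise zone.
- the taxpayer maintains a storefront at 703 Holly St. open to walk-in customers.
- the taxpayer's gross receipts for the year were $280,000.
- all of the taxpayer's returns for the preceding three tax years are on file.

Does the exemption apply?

(1) returns current — met.
(i) not (in enterprise zone) — met.
(ii) ≥ 12 yrs in jurisdiction — met.
(iii) has storefront — holds.
(a): T AND T AND T → true.
(b) nonprofit — fails.
(2) = T OR F = true.
(a) receipts ≤ $300,000 — met.
(b) veteran — holds.
(c) Schedule C activity — met.
(3) = T OR T OR T = true.
Overall: T AND T AND T → true.

Yes — exempt.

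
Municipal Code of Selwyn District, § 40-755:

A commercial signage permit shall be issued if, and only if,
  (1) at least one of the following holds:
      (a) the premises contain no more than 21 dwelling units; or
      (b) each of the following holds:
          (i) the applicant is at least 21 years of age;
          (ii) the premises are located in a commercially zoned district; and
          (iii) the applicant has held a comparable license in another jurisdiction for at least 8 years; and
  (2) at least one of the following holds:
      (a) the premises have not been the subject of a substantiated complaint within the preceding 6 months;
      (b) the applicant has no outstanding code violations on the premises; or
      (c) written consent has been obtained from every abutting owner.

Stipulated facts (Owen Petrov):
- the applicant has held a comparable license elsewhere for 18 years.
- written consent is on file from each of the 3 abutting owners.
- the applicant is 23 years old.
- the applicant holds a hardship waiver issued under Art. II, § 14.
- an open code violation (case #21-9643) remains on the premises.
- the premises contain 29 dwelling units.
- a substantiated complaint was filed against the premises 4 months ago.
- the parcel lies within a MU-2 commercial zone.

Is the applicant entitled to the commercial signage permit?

(a) ≤ 21 units — fails.
(i) age ≥ 21 — met.
(ii) commercially zoned — holds.
(iii) prior license ≥ 8 yr — satisfied.
So (b) is satisfied (T AND T AND T).
So (1) is satisfied (F OR T).
(a) no complaint in 6 mo. — not met.
(b) no code violations — not met.
(c) all abutters consent — satisfied.
(2): F OR F OR T → true.
Overall = T AND T = true.

Yes — granted.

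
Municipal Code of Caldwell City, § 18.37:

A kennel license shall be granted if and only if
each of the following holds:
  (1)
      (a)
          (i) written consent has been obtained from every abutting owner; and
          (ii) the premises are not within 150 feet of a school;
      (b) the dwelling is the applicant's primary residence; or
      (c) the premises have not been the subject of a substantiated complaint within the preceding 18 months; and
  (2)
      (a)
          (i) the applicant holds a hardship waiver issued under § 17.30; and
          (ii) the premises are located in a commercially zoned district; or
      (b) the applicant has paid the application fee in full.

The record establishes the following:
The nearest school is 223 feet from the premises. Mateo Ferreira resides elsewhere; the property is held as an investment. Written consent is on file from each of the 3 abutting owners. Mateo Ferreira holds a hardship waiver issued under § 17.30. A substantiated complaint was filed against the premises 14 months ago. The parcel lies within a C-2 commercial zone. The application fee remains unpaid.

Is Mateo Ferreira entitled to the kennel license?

Yes — granted.

(i) all abutters consent — satisfied.
(ii) ≥150 ft from school — holds.
So (a) is satisfied (T AND T).
(b) primary residence — not satisfied.
(c) no complaint in 18 mo. — not satisfied.
So (1) is satisfied (T OR F OR F).
(i) hardship waiver — met.
(ii) commercially zoned — holds.
(a): T AND T → true.
(b) fee paid — fails.
(2): T OR F → true.
So Overall is satisfied (T AND T).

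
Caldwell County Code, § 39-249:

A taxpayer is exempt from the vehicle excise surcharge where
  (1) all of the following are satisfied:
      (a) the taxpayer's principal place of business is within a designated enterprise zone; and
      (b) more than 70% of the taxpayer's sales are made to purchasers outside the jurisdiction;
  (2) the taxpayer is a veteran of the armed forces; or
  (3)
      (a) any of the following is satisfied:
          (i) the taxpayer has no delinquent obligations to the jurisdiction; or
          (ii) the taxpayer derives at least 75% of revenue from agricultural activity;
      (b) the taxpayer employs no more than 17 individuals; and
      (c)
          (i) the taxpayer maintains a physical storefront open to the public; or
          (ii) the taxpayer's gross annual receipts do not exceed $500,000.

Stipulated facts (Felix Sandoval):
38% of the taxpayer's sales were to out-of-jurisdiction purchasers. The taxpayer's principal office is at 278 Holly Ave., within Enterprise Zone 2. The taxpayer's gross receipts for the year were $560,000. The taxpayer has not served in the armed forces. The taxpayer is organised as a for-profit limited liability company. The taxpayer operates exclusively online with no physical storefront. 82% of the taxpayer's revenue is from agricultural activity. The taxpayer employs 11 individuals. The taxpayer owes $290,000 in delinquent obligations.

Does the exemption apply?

(a) in enterprise zone — satisfied.
(b) >70% out-of-jur. sales — fails.
So (1) is not satisfied (T AND F).
(2) veteran — not satisfied.
(i) no delinquency — not satisfied.
(ii) ≥75% agricultural — holds.
So (a) is satisfied (F OR T).
(b) ≤ 17 employees — met.
(i) has storefront — not met.
(ii) receipts ≤ $500,000 — not satisfied.
(c) = F OR F = false.
So (3) is not satisfied (T AND T AND F).
So Overall is not satisfied (F OR F OR F).

No — not exempt.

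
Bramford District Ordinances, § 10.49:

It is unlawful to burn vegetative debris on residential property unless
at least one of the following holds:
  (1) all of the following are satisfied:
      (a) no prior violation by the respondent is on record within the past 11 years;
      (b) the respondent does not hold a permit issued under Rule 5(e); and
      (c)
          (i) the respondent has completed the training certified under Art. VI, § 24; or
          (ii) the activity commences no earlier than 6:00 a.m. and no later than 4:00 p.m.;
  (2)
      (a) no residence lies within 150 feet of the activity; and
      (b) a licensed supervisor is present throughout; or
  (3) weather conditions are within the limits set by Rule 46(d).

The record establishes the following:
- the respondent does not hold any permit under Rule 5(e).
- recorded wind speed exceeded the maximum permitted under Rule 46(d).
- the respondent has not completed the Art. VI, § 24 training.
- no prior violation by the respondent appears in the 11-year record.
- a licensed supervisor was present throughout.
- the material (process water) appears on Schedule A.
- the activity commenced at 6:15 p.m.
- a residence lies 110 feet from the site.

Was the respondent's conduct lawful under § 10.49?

(a) no prior violation — satisfied.
(b) not (holds permit) — satisfied.
(i) training certified — not satisfied.
(ii) start within hours — not met.
(c) = F OR F = false.
So (1) is not satisfied (T AND T AND F).
(a) no residence in 150 ft — not met.
(b) supervisor present — holds.
(2) = F AND T = false.
(3) weather ok — not satisfied.
Overall: F OR F OR F → false.

No — unlawful.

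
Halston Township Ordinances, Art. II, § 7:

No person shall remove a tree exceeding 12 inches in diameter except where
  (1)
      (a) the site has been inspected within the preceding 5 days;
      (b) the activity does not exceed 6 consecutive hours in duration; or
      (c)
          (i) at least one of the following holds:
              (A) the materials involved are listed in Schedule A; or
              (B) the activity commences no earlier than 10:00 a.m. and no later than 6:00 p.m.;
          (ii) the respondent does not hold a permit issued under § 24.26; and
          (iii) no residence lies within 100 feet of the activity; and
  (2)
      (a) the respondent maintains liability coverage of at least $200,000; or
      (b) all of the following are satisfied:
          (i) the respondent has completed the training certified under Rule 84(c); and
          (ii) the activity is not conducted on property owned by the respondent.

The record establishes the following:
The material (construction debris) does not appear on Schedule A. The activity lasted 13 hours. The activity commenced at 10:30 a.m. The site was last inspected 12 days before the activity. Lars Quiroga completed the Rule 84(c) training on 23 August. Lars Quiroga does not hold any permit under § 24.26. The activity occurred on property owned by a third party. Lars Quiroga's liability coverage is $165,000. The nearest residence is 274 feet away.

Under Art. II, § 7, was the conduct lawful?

Yes — lawful.

(a) site inspected — not met.
(b) ≤ 6 hrs duration — fails.
(A) Schedule A material — fails.
(B) start within hours — holds.
So (i) is satisfied (F OR T).
(ii) not (holds permit) — met.
(iii) no residence in 100 ft — met.
(c) = T AND T AND T = true.
So (1) is satisfied (F OR F OR T).
(a) coverage ≥ $200,000 — fails.
(i) training certified — satisfied.
(ii) not (own property) — satisfied.
(b): T AND T → true.
(2): F OR T → true.
Overall: T AND T → true.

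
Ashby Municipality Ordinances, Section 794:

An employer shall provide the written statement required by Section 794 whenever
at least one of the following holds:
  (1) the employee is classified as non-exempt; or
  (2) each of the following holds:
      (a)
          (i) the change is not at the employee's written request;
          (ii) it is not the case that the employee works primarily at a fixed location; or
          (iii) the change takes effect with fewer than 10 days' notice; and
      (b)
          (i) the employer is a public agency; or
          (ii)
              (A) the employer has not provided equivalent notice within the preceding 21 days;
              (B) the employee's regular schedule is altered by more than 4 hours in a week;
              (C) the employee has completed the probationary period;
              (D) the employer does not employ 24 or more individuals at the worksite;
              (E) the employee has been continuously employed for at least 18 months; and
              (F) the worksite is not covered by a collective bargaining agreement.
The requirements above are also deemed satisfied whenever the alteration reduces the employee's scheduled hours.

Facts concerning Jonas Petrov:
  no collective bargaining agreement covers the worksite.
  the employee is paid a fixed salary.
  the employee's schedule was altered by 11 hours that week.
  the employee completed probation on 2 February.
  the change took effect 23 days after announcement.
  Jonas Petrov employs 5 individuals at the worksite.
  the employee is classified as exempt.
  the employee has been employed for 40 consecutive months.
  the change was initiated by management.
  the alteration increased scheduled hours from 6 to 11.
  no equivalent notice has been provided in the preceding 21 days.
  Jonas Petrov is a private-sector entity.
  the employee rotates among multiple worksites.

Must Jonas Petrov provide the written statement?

Yes — required.

(1) non-exempt — not met.
(i) not employee-requested — met.
(ii) not (fixed location) — met.
(iii) < 10 days' notice — not met.
So (a) is satisfied (T OR T OR F).
(i) public agency — not satisfied.
(A) no recent notice — holds.
(B) schedule shift > 4h — met.
(C) past probation — satisfied.
(D) not (≥ 24 at site) — satisfied.
(E) tenure ≥ 18 mo. — met.
(F) no CBA — holds.
(ii) = T AND T AND T AND T AND T AND T = true.
(b) = F OR T = true.
So (2) is satisfied (T AND T).
Overall: F OR T → true.
Exception (hours reduced) — not satisfied.
Result: main true OR exception false → true.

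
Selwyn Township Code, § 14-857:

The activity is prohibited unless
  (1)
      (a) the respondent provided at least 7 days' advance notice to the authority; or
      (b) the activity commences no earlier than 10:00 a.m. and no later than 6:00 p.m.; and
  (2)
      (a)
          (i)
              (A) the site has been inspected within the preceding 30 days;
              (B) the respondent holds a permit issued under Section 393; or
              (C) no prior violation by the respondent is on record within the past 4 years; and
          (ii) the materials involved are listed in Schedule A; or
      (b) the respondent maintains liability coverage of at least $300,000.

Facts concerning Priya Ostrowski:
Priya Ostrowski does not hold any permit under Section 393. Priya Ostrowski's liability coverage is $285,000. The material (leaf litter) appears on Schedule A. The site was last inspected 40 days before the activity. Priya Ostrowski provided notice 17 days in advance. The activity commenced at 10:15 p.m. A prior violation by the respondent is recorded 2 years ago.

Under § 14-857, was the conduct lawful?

No — unlawful.

(a) ≥7 days' notice — holds.
(b) start within hours — fails.
(1): T OR F → true.
(A) site inspected — not satisfied.
(B) holds permit — not met.
(C) no prior violation — fails.
(i) = F OR F OR F = false.
(ii) Schedule A material — holds.
So (a) is not satisfied (F AND T).
(b) coverage ≥ $300,000 — not satisfied.
So (2) is not satisfied (F OR F).
So Overall is not satisfied (T AND F).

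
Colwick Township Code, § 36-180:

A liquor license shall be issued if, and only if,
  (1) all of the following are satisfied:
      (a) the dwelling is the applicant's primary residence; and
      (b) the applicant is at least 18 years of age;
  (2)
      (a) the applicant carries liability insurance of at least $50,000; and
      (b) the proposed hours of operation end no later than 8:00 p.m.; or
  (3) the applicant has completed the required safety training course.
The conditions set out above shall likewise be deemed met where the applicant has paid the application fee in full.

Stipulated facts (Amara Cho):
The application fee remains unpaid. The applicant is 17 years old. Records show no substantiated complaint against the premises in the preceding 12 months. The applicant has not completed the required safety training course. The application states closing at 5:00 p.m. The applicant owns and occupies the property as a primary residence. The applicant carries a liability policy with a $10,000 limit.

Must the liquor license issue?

No — denied.

(a) primary residence — satisfied.
(b) age ≥ 18 — not satisfied.
(1) = T AND F = false.
(a) insurance ≥ $50,000 — fails.
(b) closes by 8 p.m. — met.
(2) = F AND T = false.
(3) safety training — fails.
So Overall is not satisfied (F OR F OR F).
Exception (fee paid) — not satisfied.
Result: main false OR exception false → false.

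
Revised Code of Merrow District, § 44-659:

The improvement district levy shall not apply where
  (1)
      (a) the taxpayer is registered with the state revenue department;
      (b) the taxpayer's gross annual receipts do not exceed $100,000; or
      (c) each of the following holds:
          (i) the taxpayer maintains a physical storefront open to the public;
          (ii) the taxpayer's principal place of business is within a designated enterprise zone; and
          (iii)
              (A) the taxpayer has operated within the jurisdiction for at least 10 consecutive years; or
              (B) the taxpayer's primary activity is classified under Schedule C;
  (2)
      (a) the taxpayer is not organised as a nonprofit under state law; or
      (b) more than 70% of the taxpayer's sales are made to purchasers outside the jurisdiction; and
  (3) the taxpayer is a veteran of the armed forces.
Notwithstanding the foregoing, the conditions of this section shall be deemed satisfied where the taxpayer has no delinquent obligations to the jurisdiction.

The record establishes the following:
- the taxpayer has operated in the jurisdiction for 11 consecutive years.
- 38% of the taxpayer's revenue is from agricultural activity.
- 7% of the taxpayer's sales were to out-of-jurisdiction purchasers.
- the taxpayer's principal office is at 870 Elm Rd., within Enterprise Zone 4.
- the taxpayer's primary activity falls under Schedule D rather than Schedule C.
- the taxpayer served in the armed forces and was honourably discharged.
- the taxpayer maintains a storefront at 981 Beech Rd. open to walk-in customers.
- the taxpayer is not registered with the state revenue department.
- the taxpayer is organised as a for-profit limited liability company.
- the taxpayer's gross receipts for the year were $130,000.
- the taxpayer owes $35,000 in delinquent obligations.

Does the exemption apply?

(a) state-registered — not satisfied.
(b) receipts ≤ $100,000 — fails.
(i) has storefront — satisfied.
(ii) in enterprise zone — satisfied.
(A) ≥ 10 yrs in jurisdiction — satisfied.
(B) Schedule C activity — not satisfied.
So (iii) is satisfied (T OR F).
(c) = T AND T AND T = true.
So (1) is satisfied (F OR F OR T).
(a) not (nonprofit) — satisfied.
(b) >70% out-of-jur. sales — not satisfied.
(2) = T OR F = true.
(3) veteran — met.
So Overall is satisfied (T AND T AND T).
Exception (no delinquency) — not satisfied.
Result: main true OR exception false → true.

Yes — exempt.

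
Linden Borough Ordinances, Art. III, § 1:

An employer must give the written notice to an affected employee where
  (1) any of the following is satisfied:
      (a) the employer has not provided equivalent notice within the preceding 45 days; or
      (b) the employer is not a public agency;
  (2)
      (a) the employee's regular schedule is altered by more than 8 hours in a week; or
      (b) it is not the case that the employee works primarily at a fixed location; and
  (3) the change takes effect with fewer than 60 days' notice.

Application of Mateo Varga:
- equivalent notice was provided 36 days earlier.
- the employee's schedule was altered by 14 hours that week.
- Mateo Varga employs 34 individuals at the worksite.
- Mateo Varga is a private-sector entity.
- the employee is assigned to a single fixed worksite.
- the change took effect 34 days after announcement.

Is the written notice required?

(a) no recent notice — not met.
(b) not (public agency) — met.
(1) = F OR T = true.
(a) schedule shift > 8h — holds.
(b) not (fixed location) — not satisfied.
So (2) is satisfied (T OR F).
(3) < 60 days' notice — met.
So Overall is satisfied (T AND T AND T).

Yes — required.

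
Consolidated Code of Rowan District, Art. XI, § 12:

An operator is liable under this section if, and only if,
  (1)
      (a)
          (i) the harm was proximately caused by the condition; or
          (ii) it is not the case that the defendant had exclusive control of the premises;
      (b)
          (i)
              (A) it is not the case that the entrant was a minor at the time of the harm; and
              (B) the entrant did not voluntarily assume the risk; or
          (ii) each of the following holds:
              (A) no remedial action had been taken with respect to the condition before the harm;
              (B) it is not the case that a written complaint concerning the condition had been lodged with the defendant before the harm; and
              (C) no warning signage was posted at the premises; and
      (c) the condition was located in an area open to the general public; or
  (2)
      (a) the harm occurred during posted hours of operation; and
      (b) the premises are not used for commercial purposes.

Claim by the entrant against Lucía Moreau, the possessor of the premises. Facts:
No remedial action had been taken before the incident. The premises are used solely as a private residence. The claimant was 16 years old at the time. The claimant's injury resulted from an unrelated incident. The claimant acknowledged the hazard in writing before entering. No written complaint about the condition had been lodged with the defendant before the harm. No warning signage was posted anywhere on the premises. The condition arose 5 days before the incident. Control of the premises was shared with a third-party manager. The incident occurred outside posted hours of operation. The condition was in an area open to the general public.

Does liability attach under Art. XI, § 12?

Yes — liable.

(i) proximate cause — not satisfied.
(ii) not (exclusive control) — satisfied.
(a): F OR T → true.
(A) not (entrant a minor) — not met.
(B) no assumed risk — fails.
(i) = F AND F = false.
(A) no remedial action — satisfied.
(B) not (complaint lodged) — satisfied.
(C) no signage posted — met.
(ii): T AND T AND T → true.
(b): F OR T → true.
(c) public area — satisfied.
So (1) is satisfied (T AND T AND T).
(a) during posted hours — not met.
(b) not (commercial use) — satisfied.
(2) = F AND T = false.
So Overall is satisfied (T OR F).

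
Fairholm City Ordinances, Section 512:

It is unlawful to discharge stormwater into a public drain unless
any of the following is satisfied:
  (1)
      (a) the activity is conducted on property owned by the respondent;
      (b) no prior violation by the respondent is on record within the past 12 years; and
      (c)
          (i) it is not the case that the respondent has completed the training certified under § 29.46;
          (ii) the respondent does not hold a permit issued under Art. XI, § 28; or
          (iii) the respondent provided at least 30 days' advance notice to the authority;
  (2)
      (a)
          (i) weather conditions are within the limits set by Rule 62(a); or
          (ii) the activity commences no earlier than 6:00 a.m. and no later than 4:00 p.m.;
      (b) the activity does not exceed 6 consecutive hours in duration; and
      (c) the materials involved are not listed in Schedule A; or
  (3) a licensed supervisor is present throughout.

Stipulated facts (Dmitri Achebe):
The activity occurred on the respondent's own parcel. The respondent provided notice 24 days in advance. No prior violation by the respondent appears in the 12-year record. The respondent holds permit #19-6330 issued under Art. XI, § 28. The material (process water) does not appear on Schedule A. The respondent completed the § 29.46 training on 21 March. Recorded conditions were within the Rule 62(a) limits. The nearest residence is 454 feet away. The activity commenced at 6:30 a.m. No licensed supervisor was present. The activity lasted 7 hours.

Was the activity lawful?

(a) own property — satisfied.
(b) no prior violation — satisfied.
(i) not (training certified) — not satisfied.
(ii) not (holds permit) — not satisfied.
(iii) ≥30 days' notice — not met.
So (c) is not satisfied (F OR F OR F).
(1) = T AND T AND F = false.
(i) weather ok — met.
(ii) start within hours — satisfied.
(a): T OR T → true.
(b) ≤ 6 hrs duration — not satisfied.
(c) not (Schedule A material) — satisfied.
So (2) is not satisfied (T AND F AND T).
(3) supervisor present — not satisfied.
Overall: F OR F OR F → false.

No — unlawful.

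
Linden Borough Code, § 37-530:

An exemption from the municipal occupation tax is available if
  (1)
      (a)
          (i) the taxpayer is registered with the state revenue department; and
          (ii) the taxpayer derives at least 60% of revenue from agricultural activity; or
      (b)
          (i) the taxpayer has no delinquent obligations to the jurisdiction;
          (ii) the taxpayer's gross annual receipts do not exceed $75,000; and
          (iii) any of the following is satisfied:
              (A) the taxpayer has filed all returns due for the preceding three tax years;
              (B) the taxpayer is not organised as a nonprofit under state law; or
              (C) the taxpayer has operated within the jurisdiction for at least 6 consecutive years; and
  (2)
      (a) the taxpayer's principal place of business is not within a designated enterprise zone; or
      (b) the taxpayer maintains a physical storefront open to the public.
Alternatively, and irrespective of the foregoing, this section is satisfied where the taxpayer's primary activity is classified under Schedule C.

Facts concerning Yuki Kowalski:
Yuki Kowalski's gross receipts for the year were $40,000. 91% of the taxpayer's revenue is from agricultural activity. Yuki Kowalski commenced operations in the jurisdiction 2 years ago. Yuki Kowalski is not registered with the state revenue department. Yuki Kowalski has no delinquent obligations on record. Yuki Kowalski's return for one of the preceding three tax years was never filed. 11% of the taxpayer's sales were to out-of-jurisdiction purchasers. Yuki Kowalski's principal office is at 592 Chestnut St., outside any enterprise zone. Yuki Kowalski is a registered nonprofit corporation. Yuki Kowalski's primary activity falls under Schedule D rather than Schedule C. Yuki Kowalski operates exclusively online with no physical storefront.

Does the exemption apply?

No — not exempt.

(i) state-registered — not met.
(ii) ≥60% agricultural — satisfied.
So (a) is not satisfied (F AND T).
(i) no delinquency — satisfied.
(ii) receipts ≤ $75,000 — satisfied.
(A) returns current — not satisfied.
(B) not (nonprofit) — fails.
(C) ≥ 6 yrs in jurisdiction — fails.
(iii) = F OR F OR F = false.
So (b) is not satisfied (T AND T AND F).
(1) = F OR F = false.
(a) not (in enterprise zone) — met.
(b) has storefront — not met.
So (2) is satisfied (T OR F).
So Overall is not satisfied (F AND T).
Exception (Schedule C activity) — not satisfied.
Result: main false OR exception false → false.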